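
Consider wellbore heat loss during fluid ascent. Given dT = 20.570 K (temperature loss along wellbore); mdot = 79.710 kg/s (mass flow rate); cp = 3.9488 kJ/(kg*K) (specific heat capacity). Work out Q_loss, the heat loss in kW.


Q_loss = mdot * cp * dT
Q_loss = 79.710 * 3.9488 * 20.570
Q_loss = 6474.6 kW


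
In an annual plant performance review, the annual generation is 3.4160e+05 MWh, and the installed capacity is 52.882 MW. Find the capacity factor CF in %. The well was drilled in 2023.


CF = E_a / (cap * 8760) * 100
CF = 3.4160e+05 / (52.882 * 8760) * 100
CF = 73.740 %


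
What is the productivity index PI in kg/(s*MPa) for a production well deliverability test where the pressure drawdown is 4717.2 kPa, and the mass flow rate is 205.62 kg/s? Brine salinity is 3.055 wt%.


PI = mdot * 1000 / dP
PI = 205.62 * 1000 / 4717.2
PI = 43.589 kg/(s*MPa)


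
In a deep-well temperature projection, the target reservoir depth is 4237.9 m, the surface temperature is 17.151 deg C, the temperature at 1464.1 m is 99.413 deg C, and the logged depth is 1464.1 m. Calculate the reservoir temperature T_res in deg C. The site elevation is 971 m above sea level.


Step 1: grad = (T_d1 - T_surf)/d1 * 1000 = (99.413 - 17.151)/1464.1 * 1000 = 56.18605 deg C/km
Step 2: T_res = T_surf + grad*d2/1000 = 17.151 + 56.18605*4237.9/1000 = 255.26 deg C
T_res = 255.26 deg C


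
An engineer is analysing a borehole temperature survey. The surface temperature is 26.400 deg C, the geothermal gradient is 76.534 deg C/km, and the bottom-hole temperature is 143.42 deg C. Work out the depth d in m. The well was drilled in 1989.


d = (T_d - T_surf) / grad * 1000
d = (143.42 - 26.400) / 76.534 * 1000
d = 1529.0 m


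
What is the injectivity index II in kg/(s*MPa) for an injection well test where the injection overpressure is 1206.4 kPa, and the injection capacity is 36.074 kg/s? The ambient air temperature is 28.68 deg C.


II = mdot * 1000 / dP
II = 36.074 * 1000 / 1206.4
II = 29.902 kg/(s*MPa)


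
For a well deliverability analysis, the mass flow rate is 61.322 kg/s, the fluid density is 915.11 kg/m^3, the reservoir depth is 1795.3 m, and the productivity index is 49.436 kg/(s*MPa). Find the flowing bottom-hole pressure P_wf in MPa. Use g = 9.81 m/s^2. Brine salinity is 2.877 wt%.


Step 1: P_i = rho*g*h/1e6 = 915.11*9.81*1795.3/1e6 = 16.11682 MPa
Step 2: P_wf = P_i - mdot/PI = 16.11682 - 61.322/49.436 = 14.876 MPa
P_wf = 14.876 MPa


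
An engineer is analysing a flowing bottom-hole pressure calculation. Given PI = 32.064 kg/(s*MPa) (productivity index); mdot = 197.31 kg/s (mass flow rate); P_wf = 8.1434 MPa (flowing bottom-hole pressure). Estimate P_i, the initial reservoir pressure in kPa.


P_i = P_wf + mdot / PI
P_i = 8.1434 + 197.31 / 32.064
P_i = 14.29703 MPa
Convert: 14.29703 MPa * 1000.0 = 14297 kPa
P_i = 14297 kPa


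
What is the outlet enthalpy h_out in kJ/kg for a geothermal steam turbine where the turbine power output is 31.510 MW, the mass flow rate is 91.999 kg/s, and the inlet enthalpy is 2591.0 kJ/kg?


h_out = h_in - P * 1000 / mdot
h_out = 2591.0 - 31.510 * 1000 / 91.999
h_out = 2248.5 kJ/kg


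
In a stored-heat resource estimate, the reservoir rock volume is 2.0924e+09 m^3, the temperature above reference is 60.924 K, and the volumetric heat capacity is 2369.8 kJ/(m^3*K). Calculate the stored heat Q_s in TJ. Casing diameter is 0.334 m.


Q_s = Vr * rhoc * dT / 1e12
Q_s = 2.0924e+09 * 2369.8 * 60.924 / 1e12
Q_s = 302.0959 PJ
Convert: 302.0959 PJ * 1000.0 = 3.0210e+05 TJ
Q_s = 3.0210e+05 TJ


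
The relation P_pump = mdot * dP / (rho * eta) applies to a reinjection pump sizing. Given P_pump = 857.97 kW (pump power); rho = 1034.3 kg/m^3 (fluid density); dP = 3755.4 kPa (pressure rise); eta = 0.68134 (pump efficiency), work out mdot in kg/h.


mdot = P_pump * rho * eta / dP
mdot = 857.97 * 1034.3 * 0.68134 / 3755.4
mdot = 161.0002 kg/s
Convert: 161.0002 kg/s * 3600.0 = 5.7960e+05 kg/h
mdot = 5.7960e+05 kg/h


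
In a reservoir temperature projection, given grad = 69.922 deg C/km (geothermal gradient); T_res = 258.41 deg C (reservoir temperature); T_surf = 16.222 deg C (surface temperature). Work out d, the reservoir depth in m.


d = (T_res - T_surf) / grad * 1000
d = (258.41 - 16.222) / 69.922 * 1000
d = 3463.7 m


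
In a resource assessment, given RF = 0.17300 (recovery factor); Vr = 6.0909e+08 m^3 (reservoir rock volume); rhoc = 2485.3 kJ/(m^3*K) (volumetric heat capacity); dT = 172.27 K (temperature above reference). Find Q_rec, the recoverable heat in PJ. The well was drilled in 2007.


Step 1: Q_s = Vr*rhoc*dT/1e12 = 6.0909e+08*2485.3*172.27/1e12 = 260.7774 PJ
Step 2: Q_rec = Q_s * RF = 260.7774 * 0.173 = 45.114 PJ
Q_rec = 45.114 PJ


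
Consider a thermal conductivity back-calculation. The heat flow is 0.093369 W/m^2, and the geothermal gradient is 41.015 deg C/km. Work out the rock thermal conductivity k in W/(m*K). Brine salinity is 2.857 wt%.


k = q / (grad / 1000)
k = 0.093369 / (41.015 / 1000)
k = 2.2765 W/(m*K)


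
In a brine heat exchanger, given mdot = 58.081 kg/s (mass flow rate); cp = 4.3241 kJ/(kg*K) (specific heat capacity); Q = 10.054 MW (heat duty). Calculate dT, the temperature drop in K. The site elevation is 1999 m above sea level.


dT = Q * 1000 / (mdot * cp)
dT = 10.054 * 1000 / (58.081 * 4.3241)
dT = 40.032 K


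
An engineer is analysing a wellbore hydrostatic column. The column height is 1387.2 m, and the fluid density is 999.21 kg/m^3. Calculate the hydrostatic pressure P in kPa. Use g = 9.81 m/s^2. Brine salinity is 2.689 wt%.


P = rho * g * h / 1e6
P = 999.21 * 9.81 * 1387.2 / 1e6
P = 13.59768 MPa
Convert: 13.59768 MPa * 1000.0 = 13598 kPa
P = 13598 kPa


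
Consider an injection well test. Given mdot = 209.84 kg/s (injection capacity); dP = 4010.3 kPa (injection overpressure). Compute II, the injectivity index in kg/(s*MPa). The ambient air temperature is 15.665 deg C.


II = mdot * 1000 / dP
II = 209.84 * 1000 / 4010.3
II = 52.325 kg/(s*MPa)


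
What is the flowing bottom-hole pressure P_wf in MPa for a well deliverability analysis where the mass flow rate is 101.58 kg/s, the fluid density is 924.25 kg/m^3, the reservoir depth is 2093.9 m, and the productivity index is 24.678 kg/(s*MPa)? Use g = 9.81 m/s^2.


Step 1: P_i = rho*g*h/1e6 = 924.25*9.81*2093.9/1e6 = 18.98517 MPa
Step 2: P_wf = P_i - mdot/PI = 18.98517 - 101.58/24.678 = 14.869 MPa
P_wf = 14.869 MPa


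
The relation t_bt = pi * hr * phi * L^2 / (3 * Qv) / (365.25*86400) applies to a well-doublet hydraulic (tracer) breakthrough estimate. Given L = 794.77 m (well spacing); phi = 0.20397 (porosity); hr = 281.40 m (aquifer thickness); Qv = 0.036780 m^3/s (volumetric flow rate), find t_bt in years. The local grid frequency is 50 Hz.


t_bt = pi * hr * phi * L^2 / (3 * Qv) / (365.25*86400)
t_bt = pi * 281.40 * 0.20397 * 794.77^2 / (3 * 0.036780) / (365.25*86400)
t_bt = 32.710 years


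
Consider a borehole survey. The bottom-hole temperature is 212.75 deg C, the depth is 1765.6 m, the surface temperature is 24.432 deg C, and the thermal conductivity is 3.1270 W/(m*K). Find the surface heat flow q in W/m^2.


Step 1: grad = (T_d - T_surf)/d * 1000 = (212.75 - 24.432)/1765.6 * 1000 = 106.6595 deg C/km
Step 2: q = k * grad / 1000 = 3.127 * 106.6595 / 1000 = 0.33352 W/m^2
q = 0.33352 W/m^2


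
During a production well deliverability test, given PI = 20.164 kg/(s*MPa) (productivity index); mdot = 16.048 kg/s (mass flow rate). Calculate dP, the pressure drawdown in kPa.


dP = mdot * 1000 / PI
dP = 16.048 * 1000 / 20.164
dP = 795.87 kPa


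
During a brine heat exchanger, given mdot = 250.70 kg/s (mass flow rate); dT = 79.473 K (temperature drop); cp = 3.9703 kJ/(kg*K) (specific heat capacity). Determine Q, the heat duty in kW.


Q = mdot * cp * dT / 1000
Q = 250.70 * 3.9703 * 79.473 / 1000
Q = 79.10379 MW
Convert: 79.10379 MW * 1000.0 = 79104 kW
Q = 79104 kW


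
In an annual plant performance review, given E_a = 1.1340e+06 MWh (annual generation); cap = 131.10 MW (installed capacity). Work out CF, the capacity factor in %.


CF = E_a / (cap * 8760) * 100
CF = 1.1340e+06 / (131.10 * 8760) * 100
CF = 98.743 %


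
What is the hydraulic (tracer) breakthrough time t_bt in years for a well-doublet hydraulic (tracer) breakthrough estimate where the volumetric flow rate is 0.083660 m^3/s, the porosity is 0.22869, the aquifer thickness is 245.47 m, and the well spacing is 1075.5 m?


t_bt = pi * hr * phi * L^2 / (3 * Qv) / (365.25*86400)
t_bt = pi * 245.47 * 0.22869 * 1075.5^2 / (3 * 0.083660) / (365.25*86400)
t_bt = 25.756 years


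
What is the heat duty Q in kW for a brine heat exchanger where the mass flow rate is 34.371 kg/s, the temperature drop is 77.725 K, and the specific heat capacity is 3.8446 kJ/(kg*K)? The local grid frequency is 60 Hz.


Q = mdot * cp * dT / 1000
Q = 34.371 * 3.8446 * 77.725 / 1000
Q = 10.27079 MW
Convert: 10.27079 MW * 1000.0 = 10271 kW
Q = 10271 kW


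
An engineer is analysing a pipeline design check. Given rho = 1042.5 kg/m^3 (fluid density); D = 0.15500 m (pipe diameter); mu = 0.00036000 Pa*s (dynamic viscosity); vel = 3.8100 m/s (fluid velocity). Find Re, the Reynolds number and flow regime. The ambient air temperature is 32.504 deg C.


Step 1: Re = rho*vel*D/mu = 1042.5*3.81*0.155/0.00036 = 1.7101e+06
Step 2: Re = 1.7101e+06 > 4000, so flow is turbulent.
Re = 1.7101e+06 (turbulent)


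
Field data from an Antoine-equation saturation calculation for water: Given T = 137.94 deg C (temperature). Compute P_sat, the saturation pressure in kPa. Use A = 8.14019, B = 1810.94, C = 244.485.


P_sat = 10^(A - B/(C + T)) / 760 * 0.101325
P_sat = 10^(8.14019 - 1810.94/(244.485 + 137.94)) / 760 * 0.101325
P_sat = 0.3385952 MPa
Convert: 0.3385952 MPa * 1000.0 = 338.60 kPa
P_sat = 338.60 kPa


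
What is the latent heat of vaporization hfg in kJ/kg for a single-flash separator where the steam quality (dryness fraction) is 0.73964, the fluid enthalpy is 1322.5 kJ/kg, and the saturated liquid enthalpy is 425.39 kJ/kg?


hfg = (h - hf) / x
hfg = (1322.5 - 425.39) / 0.73964
hfg = 1212.9 kJ/kg


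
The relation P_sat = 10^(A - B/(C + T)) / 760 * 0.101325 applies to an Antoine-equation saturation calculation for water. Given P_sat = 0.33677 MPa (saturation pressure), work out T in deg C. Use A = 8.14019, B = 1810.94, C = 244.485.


T = B / (A - log10(P_sat * 760 / 0.101325)) - C
T = 1810.94 / (8.14019 - log10(0.33677 * 760 / 0.101325)) - 244.485
T = 137.75 deg C


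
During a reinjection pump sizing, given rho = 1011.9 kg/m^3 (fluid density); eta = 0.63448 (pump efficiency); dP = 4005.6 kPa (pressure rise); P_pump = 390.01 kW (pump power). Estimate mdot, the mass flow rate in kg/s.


mdot = P_pump * rho * eta / dP
mdot = 390.01 * 1011.9 * 0.63448 / 4005.6
mdot = 62.512 kg/s


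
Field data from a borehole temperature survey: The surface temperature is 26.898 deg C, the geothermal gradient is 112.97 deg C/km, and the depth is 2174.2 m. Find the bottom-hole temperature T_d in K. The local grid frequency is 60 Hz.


T_d = T_surf + grad * d / 1000
T_d = 26.898 + 112.97 * 2174.2 / 1000
T_d = 272.5174 deg C
Convert to K: 272.5174 + 273.15 = 545.67 K
T_d = 545.67 K


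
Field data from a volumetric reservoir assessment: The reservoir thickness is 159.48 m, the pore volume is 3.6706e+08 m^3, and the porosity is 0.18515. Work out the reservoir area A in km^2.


A = Vp / (1e6 * hr * phi)
A = 3.6706e+08 / (1e6 * 159.48 * 0.18515)
A = 12.431 km^2


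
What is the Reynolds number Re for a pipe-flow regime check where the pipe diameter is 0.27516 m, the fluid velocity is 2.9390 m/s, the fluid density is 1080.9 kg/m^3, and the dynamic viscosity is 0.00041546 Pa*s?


Re = rho * vel * D / mu
Re = 1080.9 * 2.9390 * 0.27516 / 0.00041546
Re = 2.1040e+06


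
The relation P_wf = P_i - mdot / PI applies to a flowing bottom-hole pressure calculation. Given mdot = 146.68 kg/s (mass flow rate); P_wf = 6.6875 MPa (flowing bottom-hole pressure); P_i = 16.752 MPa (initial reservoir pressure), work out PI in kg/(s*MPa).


PI = mdot / (P_i - P_wf)
PI = 146.68 / (16.752 - 6.6875)
PI = 14.574 kg/(s*MPa)


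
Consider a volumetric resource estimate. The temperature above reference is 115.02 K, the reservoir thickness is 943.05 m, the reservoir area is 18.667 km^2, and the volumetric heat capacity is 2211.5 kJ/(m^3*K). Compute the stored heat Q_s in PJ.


Step 1: Vr = A*1e6*hr = 18.667*1e6*943.05 = 1.760391e+10 m^3
Step 2: Q_s = Vr*rhoc*dT/1e12 = 1.760391e+10*2211.5*115.02/1e12 = 4477.8 PJ
Q_s = 4477.8 PJ


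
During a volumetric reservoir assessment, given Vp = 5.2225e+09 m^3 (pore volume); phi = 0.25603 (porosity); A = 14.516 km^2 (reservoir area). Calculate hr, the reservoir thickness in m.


hr = Vp / (A * 1e6 * phi)
hr = 5.2225e+09 / (14.516 * 1e6 * 0.25603)
hr = 1405.2 m


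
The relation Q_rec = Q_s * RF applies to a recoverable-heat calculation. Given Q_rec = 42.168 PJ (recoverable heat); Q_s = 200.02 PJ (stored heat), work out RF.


RF = Q_rec / Q_s
RF = 42.168 / 200.02
RF = 0.21082


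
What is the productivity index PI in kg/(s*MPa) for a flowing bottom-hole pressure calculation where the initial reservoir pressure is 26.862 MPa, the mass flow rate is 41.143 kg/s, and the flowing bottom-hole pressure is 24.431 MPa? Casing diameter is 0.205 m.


PI = mdot / (P_i - P_wf)
PI = 41.143 / (26.862 - 24.431)
PI = 16.924 kg/(s*MPa)


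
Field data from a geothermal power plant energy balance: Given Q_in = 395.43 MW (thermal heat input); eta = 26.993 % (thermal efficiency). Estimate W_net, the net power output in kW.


W_net = eta / 100 * Q_in
W_net = 26.993 / 100 * 395.43
W_net = 106.7384 MW
Convert: 106.7384 MW * 1000.0 = 1.0674e+05 kW
W_net = 1.0674e+05 kW


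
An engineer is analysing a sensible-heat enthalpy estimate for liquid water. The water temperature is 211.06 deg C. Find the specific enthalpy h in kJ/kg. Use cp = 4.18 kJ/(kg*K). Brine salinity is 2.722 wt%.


h = cp * T
h = 4.18 * 211.06
h = 882.23 kJ/kg


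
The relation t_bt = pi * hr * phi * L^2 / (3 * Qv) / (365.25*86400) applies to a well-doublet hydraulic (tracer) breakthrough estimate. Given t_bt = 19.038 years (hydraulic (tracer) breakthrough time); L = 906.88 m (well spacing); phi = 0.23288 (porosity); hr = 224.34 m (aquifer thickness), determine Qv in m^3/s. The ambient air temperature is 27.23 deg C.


Qv = pi*hr*phi*L^2 / (3*t_bt*365.25*86400)
Qv = pi*224.34*0.23288*906.88^2 / (3*19.038*365.25*86400)
Qv = 0.074893 m^3/s


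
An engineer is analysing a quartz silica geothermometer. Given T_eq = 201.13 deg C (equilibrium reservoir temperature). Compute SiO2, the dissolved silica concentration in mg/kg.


SiO2 = 10^(5.19 - 1309/(T_eq + 273.15))
SiO2 = 10^(5.19 - 1309/(201.13 + 273.15))
SiO2 = 269.17 mg/kg


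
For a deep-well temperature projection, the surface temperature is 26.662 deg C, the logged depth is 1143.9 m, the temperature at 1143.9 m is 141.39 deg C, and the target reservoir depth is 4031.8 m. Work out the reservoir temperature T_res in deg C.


Step 1: grad = (T_d1 - T_surf)/d1 * 1000 = (141.39 - 26.662)/1143.9 * 1000 = 100.2955 deg C/km
Step 2: T_res = T_surf + grad*d2/1000 = 26.662 + 100.2955*4031.8/1000 = 431.03 deg C
T_res = 431.03 deg C


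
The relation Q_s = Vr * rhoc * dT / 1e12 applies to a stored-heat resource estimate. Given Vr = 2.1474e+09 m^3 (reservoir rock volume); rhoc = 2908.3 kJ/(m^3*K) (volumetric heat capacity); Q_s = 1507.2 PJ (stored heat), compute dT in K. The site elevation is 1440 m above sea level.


dT = Q_s * 1e12 / (Vr * rhoc)
dT = 1507.2 * 1e12 / (2.1474e+09 * 2908.3)
dT = 241.33 K


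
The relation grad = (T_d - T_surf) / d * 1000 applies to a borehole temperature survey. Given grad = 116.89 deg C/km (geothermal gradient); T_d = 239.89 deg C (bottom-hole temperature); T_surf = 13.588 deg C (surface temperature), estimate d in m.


d = (T_d - T_surf) / grad * 1000
d = (239.89 - 13.588) / 116.89 * 1000
d = 1936.0 m


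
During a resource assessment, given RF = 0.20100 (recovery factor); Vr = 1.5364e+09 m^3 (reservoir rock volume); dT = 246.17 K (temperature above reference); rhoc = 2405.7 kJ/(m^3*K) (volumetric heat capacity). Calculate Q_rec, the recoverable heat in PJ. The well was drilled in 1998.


Step 1: Q_s = Vr*rhoc*dT/1e12 = 1.5364e+09*2405.7*246.17/1e12 = 909.8732 PJ
Step 2: Q_rec = Q_s * RF = 909.8732 * 0.201 = 182.88 PJ
Q_rec = 182.88 PJ


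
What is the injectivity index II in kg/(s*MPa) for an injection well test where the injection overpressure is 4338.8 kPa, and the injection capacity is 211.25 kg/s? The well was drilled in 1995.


II = mdot * 1000 / dP
II = 211.25 * 1000 / 4338.8
II = 48.689 kg/(s*MPa)


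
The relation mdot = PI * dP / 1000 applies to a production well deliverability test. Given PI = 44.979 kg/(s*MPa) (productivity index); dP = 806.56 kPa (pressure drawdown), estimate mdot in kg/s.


mdot = PI * dP / 1000
mdot = 44.979 * 806.56 / 1000
mdot = 36.278 kg/s


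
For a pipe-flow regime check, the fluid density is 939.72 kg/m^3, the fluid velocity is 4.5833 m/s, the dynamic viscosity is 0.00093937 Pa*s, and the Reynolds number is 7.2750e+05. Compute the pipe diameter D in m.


D = Re * mu / (rho * vel)
D = 7.2750e+05 * 0.00093937 / (939.72 * 4.5833)
D = 0.15867 m


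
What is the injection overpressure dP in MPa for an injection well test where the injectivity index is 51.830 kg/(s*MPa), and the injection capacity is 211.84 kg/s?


dP = mdot * 1000 / II
dP = 211.84 * 1000 / 51.830
dP = 4087.208 kPa
Convert: 4087.208 kPa * 0.001 = 4.0872 MPa
dP = 4.0872 MPa


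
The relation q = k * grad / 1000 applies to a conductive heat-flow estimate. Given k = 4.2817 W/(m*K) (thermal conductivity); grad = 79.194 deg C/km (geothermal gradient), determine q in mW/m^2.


q = k * grad / 1000
q = 4.2817 * 79.194 / 1000
q = 0.3390849 W/m^2
Convert: 0.3390849 W/m^2 * 1000.0 = 339.08 mW/m^2
q = 339.08 mW/m^2


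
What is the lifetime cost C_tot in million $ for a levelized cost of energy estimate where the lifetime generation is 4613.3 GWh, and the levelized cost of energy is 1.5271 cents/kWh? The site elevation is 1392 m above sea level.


C_tot = LCOE / 100 * E_tot
C_tot = 1.5271 / 100 * 4613.3
C_tot = 70.450 million $


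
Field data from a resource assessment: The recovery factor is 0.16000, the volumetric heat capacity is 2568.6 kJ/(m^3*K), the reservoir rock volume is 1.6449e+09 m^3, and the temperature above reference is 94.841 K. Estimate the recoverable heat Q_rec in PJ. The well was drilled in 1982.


Step 1: Q_s = Vr*rhoc*dT/1e12 = 1.6449e+09*2568.6*94.841/1e12 = 400.7118 PJ
Step 2: Q_rec = Q_s * RF = 400.7118 * 0.16 = 64.114 PJ
Q_rec = 64.114 PJ


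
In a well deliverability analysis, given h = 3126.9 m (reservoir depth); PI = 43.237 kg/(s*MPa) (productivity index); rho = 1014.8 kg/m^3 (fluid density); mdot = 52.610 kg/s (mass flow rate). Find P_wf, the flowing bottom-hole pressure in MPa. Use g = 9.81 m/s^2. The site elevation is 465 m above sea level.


Step 1: P_i = rho*g*h/1e6 = 1014.8*9.81*3126.9/1e6 = 31.12888 MPa
Step 2: P_wf = P_i - mdot/PI = 31.12888 - 52.61/43.237 = 29.912 MPa
P_wf = 29.912 MPa


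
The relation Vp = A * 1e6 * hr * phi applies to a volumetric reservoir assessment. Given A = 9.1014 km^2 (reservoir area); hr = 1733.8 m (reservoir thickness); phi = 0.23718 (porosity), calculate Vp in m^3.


Vp = A * 1e6 * hr * phi
Vp = 9.1014 * 1e6 * 1733.8 * 0.23718
Vp = 3.7427e+09 m^3


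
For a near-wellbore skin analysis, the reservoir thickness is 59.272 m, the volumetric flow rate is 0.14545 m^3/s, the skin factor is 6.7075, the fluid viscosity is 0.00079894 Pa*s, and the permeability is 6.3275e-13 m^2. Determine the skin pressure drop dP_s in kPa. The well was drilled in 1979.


dP_s = S * q * mu / (2*pi*k*hr) / 1000
dP_s = 6.7075 * 0.14545 * 0.00079894 / (2*pi*6.3275e-13*59.272) / 1000
dP_s = 3307.7 kPa


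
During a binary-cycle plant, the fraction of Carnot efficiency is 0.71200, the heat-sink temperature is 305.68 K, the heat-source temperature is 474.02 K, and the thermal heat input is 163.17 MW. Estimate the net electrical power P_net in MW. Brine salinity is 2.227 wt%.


Step 1: eta = (1 - Tc/Th)*f = (1 - 305.68/474.02)*0.712 = 0.2528545
Step 2: P_net = eta * Q_in = 0.2528545 * 163.17 = 41.258 MW
P_net = 41.258 MW


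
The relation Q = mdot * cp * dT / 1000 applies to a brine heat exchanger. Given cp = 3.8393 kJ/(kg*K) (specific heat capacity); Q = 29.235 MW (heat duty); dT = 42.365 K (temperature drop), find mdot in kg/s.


mdot = Q * 1000 / (cp * dT)
mdot = 29.235 * 1000 / (3.8393 * 42.365)
mdot = 179.74 kg/s


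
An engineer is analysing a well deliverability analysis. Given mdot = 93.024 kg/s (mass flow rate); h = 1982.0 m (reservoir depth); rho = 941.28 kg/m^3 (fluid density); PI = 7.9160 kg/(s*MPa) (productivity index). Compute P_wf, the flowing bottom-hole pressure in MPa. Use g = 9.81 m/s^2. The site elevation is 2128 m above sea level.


Step 1: P_i = rho*g*h/1e6 = 941.28*9.81*1982.0/1e6 = 18.30170 MPa
Step 2: P_wf = P_i - mdot/PI = 18.30170 - 93.024/7.916 = 6.5503 MPa
P_wf = 6.5503 MPa


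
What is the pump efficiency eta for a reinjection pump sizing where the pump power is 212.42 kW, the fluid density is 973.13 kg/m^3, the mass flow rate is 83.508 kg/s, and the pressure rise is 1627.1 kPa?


eta = mdot * dP / (rho * P_pump)
eta = 83.508 * 1627.1 / (973.13 * 212.42)
eta = 0.65732


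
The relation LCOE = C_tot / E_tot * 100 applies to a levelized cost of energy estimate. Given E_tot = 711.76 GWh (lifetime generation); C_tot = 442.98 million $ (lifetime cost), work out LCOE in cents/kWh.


LCOE = C_tot / E_tot * 100
LCOE = 442.98 / 711.76 * 100
LCOE = 62.237 cents/kWh


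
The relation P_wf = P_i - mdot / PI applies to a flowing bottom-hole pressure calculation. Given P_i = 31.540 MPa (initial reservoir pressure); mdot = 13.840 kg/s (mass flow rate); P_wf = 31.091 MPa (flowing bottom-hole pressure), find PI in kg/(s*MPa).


PI = mdot / (P_i - P_wf)
PI = 13.840 / (31.540 - 31.091)
PI = 30.824 kg/(s*MPa)


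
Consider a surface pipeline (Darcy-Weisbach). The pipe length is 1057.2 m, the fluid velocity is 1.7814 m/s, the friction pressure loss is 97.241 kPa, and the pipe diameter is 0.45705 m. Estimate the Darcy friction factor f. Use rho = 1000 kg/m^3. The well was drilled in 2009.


f = dP*1000 / ((L/D)*(rho*vel^2/2))
f = 97.241*1000 / ((1057.2/0.45705)*(1000*1.7814^2/2))
f = 0.026495


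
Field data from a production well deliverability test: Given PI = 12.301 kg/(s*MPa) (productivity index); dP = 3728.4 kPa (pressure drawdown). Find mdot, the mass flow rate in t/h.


mdot = PI * dP / 1000
mdot = 12.301 * 3728.4 / 1000
mdot = 45.86305 kg/s
Convert: 45.86305 kg/s * 3.6 = 165.11 t/h
mdot = 165.11 t/h


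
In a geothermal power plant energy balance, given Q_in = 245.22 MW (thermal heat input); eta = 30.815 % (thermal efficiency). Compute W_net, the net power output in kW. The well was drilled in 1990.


W_net = eta / 100 * Q_in
W_net = 30.815 / 100 * 245.22
W_net = 75.56454 MW
Convert: 75.56454 MW * 1000.0 = 75565 kW
W_net = 75565 kW


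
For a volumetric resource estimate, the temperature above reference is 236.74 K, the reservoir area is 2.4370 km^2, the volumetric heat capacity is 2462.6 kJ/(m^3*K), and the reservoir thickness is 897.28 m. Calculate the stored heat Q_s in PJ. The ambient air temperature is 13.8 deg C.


Step 1: Vr = A*1e6*hr = 2.437*1e6*897.28 = 2.186671e+09 m^3
Step 2: Q_s = Vr*rhoc*dT/1e12 = 2.186671e+09*2462.6*236.74/1e12 = 1274.8 PJ
Q_s = 1274.8 PJ


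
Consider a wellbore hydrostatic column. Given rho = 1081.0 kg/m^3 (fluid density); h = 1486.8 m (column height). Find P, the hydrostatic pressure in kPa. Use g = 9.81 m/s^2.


P = rho * g * h / 1e6
P = 1081.0 * 9.81 * 1486.8 / 1e6
P = 15.76693 MPa
Convert: 15.76693 MPa * 1000.0 = 15767 kPa
P = 15767 kPa


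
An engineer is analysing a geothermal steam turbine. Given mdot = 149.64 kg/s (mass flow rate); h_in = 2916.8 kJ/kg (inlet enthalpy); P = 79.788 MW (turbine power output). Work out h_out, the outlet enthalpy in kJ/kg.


h_out = h_in - P * 1000 / mdot
h_out = 2916.8 - 79.788 * 1000 / 149.64
h_out = 2383.6 kJ/kg


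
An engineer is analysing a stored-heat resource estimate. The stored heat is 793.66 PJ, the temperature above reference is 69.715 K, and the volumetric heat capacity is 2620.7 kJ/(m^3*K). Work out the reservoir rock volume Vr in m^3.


Vr = Q_s * 1e12 / (rhoc * dT)
Vr = 793.66 * 1e12 / (2620.7 * 69.715)
Vr = 4.3440e+09 m^3


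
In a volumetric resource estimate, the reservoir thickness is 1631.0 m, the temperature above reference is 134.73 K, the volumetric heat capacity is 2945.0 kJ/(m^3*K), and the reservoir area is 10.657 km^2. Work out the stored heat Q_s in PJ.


Step 1: Vr = A*1e6*hr = 10.657*1e6*1631.0 = 1.738157e+10 m^3
Step 2: Q_s = Vr*rhoc*dT/1e12 = 1.738157e+10*2945.0*134.73/1e12 = 6896.7 PJ
Q_s = 6896.7 PJ


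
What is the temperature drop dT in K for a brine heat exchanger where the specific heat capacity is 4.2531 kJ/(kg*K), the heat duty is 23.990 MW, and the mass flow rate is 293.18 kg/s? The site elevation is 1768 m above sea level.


dT = Q * 1000 / (mdot * cp)
dT = 23.990 * 1000 / (293.18 * 4.2531)
dT = 19.239 K


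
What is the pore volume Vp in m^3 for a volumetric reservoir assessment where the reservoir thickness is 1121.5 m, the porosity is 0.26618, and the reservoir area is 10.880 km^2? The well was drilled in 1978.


Vp = A * 1e6 * hr * phi
Vp = 10.880 * 1e6 * 1121.5 * 0.26618
Vp = 3.2479e+09 m^3


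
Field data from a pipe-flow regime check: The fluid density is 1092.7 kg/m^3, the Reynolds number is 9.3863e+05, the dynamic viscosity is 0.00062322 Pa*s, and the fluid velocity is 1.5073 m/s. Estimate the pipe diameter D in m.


D = Re * mu / (rho * vel)
D = 9.3863e+05 * 0.00062322 / (1092.7 * 1.5073)
D = 0.35517 m


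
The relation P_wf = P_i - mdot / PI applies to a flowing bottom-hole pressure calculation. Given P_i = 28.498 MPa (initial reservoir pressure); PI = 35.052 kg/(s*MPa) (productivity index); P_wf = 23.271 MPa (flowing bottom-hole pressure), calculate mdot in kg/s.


mdot = (P_i - P_wf) * PI
mdot = (28.498 - 23.271) * 35.052
mdot = 183.22 kg/s


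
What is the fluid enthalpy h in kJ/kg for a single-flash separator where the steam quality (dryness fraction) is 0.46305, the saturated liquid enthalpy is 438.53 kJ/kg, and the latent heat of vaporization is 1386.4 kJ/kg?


h = hf + x * hfg
h = 438.53 + 0.46305 * 1386.4
h = 1080.5 kJ/kg


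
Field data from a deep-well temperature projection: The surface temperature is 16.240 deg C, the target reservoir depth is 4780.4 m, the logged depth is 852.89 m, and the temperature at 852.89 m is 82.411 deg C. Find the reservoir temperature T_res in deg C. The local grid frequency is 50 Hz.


Step 1: grad = (T_d1 - T_surf)/d1 * 1000 = (82.411 - 16.24)/852.89 * 1000 = 77.58445 deg C/km
Step 2: T_res = T_surf + grad*d2/1000 = 16.24 + 77.58445*4780.4/1000 = 387.12 deg C
T_res = 387.12 deg C


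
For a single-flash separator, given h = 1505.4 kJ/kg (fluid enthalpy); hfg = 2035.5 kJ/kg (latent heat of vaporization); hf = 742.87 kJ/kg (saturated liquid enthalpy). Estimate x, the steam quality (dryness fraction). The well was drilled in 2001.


x = (h - hf) / hfg
x = (1505.4 - 742.87) / 2035.5
x = 0.37462


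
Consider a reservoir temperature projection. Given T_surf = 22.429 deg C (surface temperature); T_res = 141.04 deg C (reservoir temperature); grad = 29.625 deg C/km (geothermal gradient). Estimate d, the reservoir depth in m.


d = (T_res - T_surf) / grad * 1000
d = (141.04 - 22.429) / 29.625 * 1000
d = 4003.7 m


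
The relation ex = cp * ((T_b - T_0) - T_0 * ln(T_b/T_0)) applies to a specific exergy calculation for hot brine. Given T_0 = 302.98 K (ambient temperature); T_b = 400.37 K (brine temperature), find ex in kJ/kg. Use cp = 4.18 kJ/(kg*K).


ex = cp * ((T_b - T_0) - T_0 * ln(T_b/T_0))
ex = 4.18 * ((400.37 - 302.98) - 302.98 * ln(400.37/302.98))
ex = 54.101 kJ/kg


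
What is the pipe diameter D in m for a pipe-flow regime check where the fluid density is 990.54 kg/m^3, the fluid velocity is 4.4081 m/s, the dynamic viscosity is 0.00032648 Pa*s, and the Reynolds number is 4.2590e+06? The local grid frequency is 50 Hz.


D = Re * mu / (rho * vel)
D = 4.2590e+06 * 0.00032648 / (990.54 * 4.4081)
D = 0.31845 m


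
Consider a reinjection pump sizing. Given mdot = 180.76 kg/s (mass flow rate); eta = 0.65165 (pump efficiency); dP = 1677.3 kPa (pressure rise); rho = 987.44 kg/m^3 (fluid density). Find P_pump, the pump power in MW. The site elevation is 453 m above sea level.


P_pump = mdot * dP / (rho * eta)
P_pump = 180.76 * 1677.3 / (987.44 * 0.65165)
P_pump = 471.1812 kW
Convert: 471.1812 kW * 0.001 = 0.47118 MW
P_pump = 0.47118 MW


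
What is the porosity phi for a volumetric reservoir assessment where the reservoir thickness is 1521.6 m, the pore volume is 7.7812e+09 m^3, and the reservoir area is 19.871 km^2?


phi = Vp / (A * 1e6 * hr)
phi = 7.7812e+09 / (19.871 * 1e6 * 1521.6)
phi = 0.25735


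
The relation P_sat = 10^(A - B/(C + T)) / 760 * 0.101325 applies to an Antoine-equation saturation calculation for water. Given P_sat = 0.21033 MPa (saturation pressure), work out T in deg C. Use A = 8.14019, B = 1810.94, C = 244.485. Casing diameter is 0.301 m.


T = B / (A - log10(P_sat * 760 / 0.101325)) - C
T = 1810.94 / (8.14019 - log10(0.21033 * 760 / 0.101325)) - 244.485
T = 121.94 deg C


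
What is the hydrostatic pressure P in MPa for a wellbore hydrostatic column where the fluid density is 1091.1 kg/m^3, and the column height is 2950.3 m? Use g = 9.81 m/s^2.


P = rho * g * h / 1e6
P = 1091.1 * 9.81 * 2950.3 / 1e6
P = 31.579 MPa


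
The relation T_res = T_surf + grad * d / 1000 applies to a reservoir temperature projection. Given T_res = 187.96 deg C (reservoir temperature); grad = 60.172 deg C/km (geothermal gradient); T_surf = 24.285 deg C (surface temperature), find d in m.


d = (T_res - T_surf) / grad * 1000
d = (187.96 - 24.285) / 60.172 * 1000
d = 2720.1 m


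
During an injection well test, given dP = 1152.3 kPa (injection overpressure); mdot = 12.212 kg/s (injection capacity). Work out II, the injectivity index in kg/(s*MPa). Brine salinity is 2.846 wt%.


II = mdot * 1000 / dP
II = 12.212 * 1000 / 1152.3
II = 10.598 kg/(s*MPa)


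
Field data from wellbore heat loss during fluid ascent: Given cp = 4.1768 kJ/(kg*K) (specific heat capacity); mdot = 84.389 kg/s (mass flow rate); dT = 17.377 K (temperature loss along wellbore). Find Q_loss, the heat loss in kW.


Q_loss = mdot * cp * dT
Q_loss = 84.389 * 4.1768 * 17.377
Q_loss = 6125.0 kW


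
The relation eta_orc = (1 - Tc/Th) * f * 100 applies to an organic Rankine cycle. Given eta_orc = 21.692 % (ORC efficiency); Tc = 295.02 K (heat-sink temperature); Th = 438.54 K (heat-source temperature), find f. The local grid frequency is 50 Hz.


f = (eta_orc/100) / (1 - Tc/Th)
f = (21.692/100) / (1 - 295.02/438.54)
f = 0.66282


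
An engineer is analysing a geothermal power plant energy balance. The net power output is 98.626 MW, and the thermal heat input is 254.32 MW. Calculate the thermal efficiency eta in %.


eta = W_net / Q_in * 100
eta = 98.626 / 254.32 * 100
eta = 38.780 %


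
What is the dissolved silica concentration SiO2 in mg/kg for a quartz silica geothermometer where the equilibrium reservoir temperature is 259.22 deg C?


SiO2 = 10^(5.19 - 1309/(T_eq + 273.15))
SiO2 = 10^(5.19 - 1309/(259.22 + 273.15))
SiO2 = 538.50 mg/kg


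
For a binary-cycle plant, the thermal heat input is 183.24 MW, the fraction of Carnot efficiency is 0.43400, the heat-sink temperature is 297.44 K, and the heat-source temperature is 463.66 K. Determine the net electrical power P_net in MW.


Step 1: eta = (1 - Tc/Th)*f = (1 - 297.44/463.66)*0.434 = 0.1555870
Step 2: P_net = eta * Q_in = 0.1555870 * 183.24 = 28.510 MW
P_net = 28.510 MW


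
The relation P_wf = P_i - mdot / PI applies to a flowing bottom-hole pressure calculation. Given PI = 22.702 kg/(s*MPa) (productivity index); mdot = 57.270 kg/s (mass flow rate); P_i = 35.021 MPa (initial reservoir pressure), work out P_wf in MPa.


P_wf = P_i - mdot / PI
P_wf = 35.021 - 57.270 / 22.702
P_wf = 32.498 MPa


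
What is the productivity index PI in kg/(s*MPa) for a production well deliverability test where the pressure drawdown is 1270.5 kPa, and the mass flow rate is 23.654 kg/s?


PI = mdot * 1000 / dP
PI = 23.654 * 1000 / 1270.5
PI = 18.618 kg/(s*MPa)


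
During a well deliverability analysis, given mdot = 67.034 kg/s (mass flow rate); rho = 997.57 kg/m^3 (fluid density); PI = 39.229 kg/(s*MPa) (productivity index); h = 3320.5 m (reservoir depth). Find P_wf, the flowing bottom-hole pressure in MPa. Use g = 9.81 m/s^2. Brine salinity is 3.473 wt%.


Step 1: P_i = rho*g*h/1e6 = 997.57*9.81*3320.5/1e6 = 32.49495 MPa
Step 2: P_wf = P_i - mdot/PI = 32.49495 - 67.034/39.229 = 30.786 MPa
P_wf = 30.786 MPa


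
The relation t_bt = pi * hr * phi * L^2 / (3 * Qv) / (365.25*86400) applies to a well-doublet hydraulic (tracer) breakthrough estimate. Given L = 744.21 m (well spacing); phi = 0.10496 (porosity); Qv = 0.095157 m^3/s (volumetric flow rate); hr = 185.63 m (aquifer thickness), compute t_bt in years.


t_bt = pi * hr * phi * L^2 / (3 * Qv) / (365.25*86400)
t_bt = pi * 185.63 * 0.10496 * 744.21^2 / (3 * 0.095157) / (365.25*86400)
t_bt = 3.7631 years


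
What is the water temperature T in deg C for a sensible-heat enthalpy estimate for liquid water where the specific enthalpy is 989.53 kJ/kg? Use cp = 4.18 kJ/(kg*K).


T = h / cp
T = 989.53 / 4.18
T = 236.73 deg C


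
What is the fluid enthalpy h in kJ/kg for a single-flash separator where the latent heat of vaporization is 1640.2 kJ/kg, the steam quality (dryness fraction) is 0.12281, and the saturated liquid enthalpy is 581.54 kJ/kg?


h = hf + x * hfg
h = 581.54 + 0.12281 * 1640.2
h = 782.97 kJ/kg


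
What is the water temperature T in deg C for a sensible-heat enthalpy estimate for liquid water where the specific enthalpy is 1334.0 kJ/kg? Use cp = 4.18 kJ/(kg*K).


T = h / cp
T = 1334.0 / 4.18
T = 319.14 deg C


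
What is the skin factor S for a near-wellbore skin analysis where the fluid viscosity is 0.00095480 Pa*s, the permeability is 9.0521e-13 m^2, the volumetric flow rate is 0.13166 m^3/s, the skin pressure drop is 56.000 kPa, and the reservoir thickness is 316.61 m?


S = dP_s * 1000 * 2*pi*k*hr / (q*mu)
S = 56.000 * 1000 * 2*pi*9.0521e-13*316.61 / (0.13166*0.00095480)
S = 0.80219


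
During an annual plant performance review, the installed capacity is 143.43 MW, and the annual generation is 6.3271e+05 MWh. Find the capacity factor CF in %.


CF = E_a / (cap * 8760) * 100
CF = 6.3271e+05 / (143.43 * 8760) * 100
CF = 50.357 %


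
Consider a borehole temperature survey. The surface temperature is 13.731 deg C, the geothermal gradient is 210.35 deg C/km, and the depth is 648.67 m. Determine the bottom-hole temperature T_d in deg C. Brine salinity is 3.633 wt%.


T_d = T_surf + grad * d / 1000
T_d = 13.731 + 210.35 * 648.67 / 1000
T_d = 150.18 deg C


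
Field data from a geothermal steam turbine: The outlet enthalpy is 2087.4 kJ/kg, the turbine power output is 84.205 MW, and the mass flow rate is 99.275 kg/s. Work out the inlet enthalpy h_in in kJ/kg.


h_in = h_out + P * 1000 / mdot
h_in = 2087.4 + 84.205 * 1000 / 99.275
h_in = 2935.6 kJ/kg


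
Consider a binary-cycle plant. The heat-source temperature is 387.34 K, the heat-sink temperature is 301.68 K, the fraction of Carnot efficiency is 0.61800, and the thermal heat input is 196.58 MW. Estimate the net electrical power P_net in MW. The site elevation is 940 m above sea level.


Step 1: eta = (1 - Tc/Th)*f = (1 - 301.68/387.34)*0.618 = 0.1366703
Step 2: P_net = eta * Q_in = 0.1366703 * 196.58 = 26.867 MW
P_net = 26.867 MW


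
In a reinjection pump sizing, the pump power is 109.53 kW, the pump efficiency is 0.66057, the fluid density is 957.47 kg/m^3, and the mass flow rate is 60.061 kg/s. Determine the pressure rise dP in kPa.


dP = P_pump * rho * eta / mdot
dP = 109.53 * 957.47 * 0.66057 / 60.061
dP = 1153.4 kPa


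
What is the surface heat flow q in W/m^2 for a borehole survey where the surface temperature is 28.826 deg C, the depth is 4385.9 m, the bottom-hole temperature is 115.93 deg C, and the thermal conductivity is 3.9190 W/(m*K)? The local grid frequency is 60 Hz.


Step 1: grad = (T_d - T_surf)/d * 1000 = (115.93 - 28.826)/4385.9 * 1000 = 19.86001 deg C/km
Step 2: q = k * grad / 1000 = 3.919 * 19.86001 / 1000 = 0.077831 W/m^2
q = 0.077831 W/m^2


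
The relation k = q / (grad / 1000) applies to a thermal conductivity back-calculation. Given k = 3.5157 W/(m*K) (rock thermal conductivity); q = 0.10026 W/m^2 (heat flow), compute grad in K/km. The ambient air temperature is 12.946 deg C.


grad = q / k * 1000
grad = 0.10026 / 3.5157 * 1000
grad = 28.51779 deg C/km
Convert: 28.51779 deg C/km * 1.0 = 28.518 K/km
grad = 28.518 K/km


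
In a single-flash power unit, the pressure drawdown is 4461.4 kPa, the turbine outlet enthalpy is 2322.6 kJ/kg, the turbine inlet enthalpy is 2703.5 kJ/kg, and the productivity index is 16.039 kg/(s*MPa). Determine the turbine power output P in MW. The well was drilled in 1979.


Step 1: mdot = PI * dP / 1000 = 16.039 * 4461.4 / 1000 = 71.55639 kg/s
Step 2: P = mdot*(h_in - h_out)/1000 = 71.55639*(2703.5 - 2322.6)/1000 = 27.256 MW
P = 27.256 MW


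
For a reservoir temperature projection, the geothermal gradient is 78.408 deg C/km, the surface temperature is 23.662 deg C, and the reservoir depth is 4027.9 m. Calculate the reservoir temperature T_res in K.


T_res = T_surf + grad * d / 1000
T_res = 23.662 + 78.408 * 4027.9 / 1000
T_res = 339.4816 deg C
Convert to K: 339.4816 + 273.15 = 612.63 K
T_res = 612.63 K


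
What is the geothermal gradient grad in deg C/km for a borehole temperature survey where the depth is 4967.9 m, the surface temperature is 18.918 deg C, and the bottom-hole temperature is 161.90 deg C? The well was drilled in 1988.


grad = (T_d - T_surf) / d * 1000
grad = (161.90 - 18.918) / 4967.9 * 1000
grad = 28.781 deg C/km


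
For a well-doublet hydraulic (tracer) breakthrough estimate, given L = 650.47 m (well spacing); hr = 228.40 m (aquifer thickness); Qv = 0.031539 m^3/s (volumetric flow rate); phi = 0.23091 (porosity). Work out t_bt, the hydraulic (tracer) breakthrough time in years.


t_bt = pi * hr * phi * L^2 / (3 * Qv) / (365.25*86400)
t_bt = pi * 228.40 * 0.23091 * 650.47^2 / (3 * 0.031539) / (365.25*86400)
t_bt = 23.478 years


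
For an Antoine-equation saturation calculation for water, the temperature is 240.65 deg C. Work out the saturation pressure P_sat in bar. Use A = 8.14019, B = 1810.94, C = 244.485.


P_sat = 10^(A - B/(C + T)) / 760 * 0.101325
P_sat = 10^(8.14019 - 1810.94/(244.485 + 240.65)) / 760 * 0.101325
P_sat = 3.405926 MPa
Convert: 3.405926 MPa * 10.0 = 34.059 bar
P_sat = 34.059 bar


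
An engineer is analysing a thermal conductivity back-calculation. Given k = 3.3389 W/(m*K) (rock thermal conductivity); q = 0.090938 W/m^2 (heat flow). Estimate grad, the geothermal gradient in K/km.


grad = q / k * 1000
grad = 0.090938 / 3.3389 * 1000
grad = 27.23592 deg C/km
Convert: 27.23592 deg C/km * 1.0 = 27.236 K/km
grad = 27.236 K/km


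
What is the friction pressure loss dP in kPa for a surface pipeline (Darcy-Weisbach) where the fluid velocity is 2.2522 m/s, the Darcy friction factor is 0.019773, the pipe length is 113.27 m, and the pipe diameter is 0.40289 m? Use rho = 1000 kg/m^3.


dP = f * (L/D) * (rho*vel^2/2) / 1000
dP = 0.019773 * (113.27/0.40289) * (1000*2.2522^2/2) / 1000
dP = 14.099 kPa
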